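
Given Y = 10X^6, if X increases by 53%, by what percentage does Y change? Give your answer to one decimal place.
1182.8%

For Y = 10X^6:
If X → X(1 + 0.53)
Then Y → Y · (1 + 0.53)^6
     ≈ Y · 12.8277

Percentage change = ((1 + 0.53)^6 − 1) × 100% ≈ 1182.8%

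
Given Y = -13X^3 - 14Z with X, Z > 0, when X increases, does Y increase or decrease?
Y decreases

Taking the partial derivative:
∂Y/∂X = -39X^2

∂Y/∂X = -39X^2 < 0 (assuming positive values)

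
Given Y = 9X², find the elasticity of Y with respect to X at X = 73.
Elasticity = 2

Elasticity = (dY/dX) · (X/Y)

dY/dX = 18·X
At X = 73: dY/dX = 1314, Y = 47961

Elasticity = 1314 · (73 / 47961) = 2

Interpretation: for a small percentage change in X, the percentage change in Y is approximately 2.00 times as large.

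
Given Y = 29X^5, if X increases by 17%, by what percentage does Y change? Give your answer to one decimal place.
119.2%

For Y = 29X^5:
If X → X(1 + 0.17)
Then Y → Y · (1 + 0.17)^5
     ≈ Y · 2.1924

Percentage change = ((1 + 0.17)^5 − 1) × 100% ≈ 119.2%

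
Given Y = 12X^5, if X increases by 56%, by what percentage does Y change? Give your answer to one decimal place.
823.9%

For Y = 12X^5:
If X → X(1 + 0.56)
Then Y → Y · (1 + 0.56)^5
     ≈ Y · 9.2390

Percentage change = ((1 + 0.56)^5 − 1) × 100% ≈ 823.9%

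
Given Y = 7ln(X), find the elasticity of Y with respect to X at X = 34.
Elasticity = 1/ln(34) ≈ 0.2836

Elasticity = (dY/dX) · (X/Y)

dY/dX = 7/X
At X = 34: dY/dX = 7/34, Y = 7·ln(34)

Elasticity = (7/34) · (34 / (7·ln(34))) = 1/ln(34) ≈ 0.2836

Interpretation: for a small percentage change in X, the percentage change in Y is approximately 0.28 times as large.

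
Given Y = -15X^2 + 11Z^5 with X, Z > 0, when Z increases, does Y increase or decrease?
Y increases

Taking the partial derivative:
∂Y/∂Z = 55Z^4

∂Y/∂Z = 55Z^4 > 0 (assuming positive values)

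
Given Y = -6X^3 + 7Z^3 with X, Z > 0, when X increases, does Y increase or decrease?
Y decreases

Taking the partial derivative:
∂Y/∂X = -18X^2

∂Y/∂X = -18X^2 < 0 (assuming positive values)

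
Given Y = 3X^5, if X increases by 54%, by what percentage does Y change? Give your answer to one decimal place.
766.2%

For Y = 3X^5:
If X → X(1 + 0.54)
Then Y → Y · (1 + 0.54)^5
     ≈ Y · 8.6617

Percentage change = ((1 + 0.54)^5 − 1) × 100% ≈ 766.2%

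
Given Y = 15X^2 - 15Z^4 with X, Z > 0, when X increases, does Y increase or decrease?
Y increases

Taking the partial derivative:
∂Y/∂X = 30X

∂Y/∂X = 30X > 0 (assuming positive values)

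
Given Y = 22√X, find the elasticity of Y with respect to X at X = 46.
Elasticity = 1/2

Elasticity = (dY/dX) · (X/Y)

dY/dX = 11/√X
At X = 46: dY/dX = 11·√46/46, Y = 22·√46

Elasticity = (11·√46/46) · (46 / (22·√46)) = 1/2

Interpretation: for a small percentage change in X, the percentage change in Y is approximately 0.50 times as large.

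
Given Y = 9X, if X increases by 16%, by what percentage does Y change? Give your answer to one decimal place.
16.0%

For Y = 9X:
If X → X(1 + 0.16)
Then Y → Y · (1 + 0.16)^1
     = Y · 1.1600

Percentage change = ((1 + 0.16)^1 − 1) × 100% = 16.0%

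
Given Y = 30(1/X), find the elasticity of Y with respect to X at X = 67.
Elasticity = -1

Elasticity = (dY/dX) · (X/Y)

dY/dX = -30/X²
At X = 67: dY/dX = -30/4489, Y = 30/67

Elasticity = (-30/4489) · (67 / (30/67)) = -1

Interpretation: for a small percentage change in X, the percentage change in Y is approximately -1.00 times as large.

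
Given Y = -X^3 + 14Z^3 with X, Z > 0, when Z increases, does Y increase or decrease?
Y increases

Taking the partial derivative:
∂Y/∂Z = 42Z^2

∂Y/∂Z = 42Z^2 > 0 (assuming positive values)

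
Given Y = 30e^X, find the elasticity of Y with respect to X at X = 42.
Elasticity = 42

Elasticity = (dY/dX) · (X/Y)

dY/dX = 30·e^X
At X = 42: dY/dX = 30·e^42, Y = 30·e^42

Elasticity = (30·e^42) · (42 / (30·e^42)) = 42

Interpretation: for a small percentage change in X, the percentage change in Y is approximately 42.00 times as large.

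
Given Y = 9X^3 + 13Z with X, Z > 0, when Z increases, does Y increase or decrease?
Y increases

Taking the partial derivative:
∂Y/∂Z = 13

∂Y/∂Z = 13 > 0 (assuming positive values)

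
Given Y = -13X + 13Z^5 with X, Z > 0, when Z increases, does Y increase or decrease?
Y increases

Taking the partial derivative:
∂Y/∂Z = 65Z^4

∂Y/∂Z = 65Z^4 > 0 (assuming positive values)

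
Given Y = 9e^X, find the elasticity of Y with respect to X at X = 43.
Elasticity = 43

Elasticity = (dY/dX) · (X/Y)

dY/dX = 9·e^X
At X = 43: dY/dX = 9·e^43, Y = 9·e^43

Elasticity = (9·e^43) · (43 / (9·e^43)) = 43

Interpretation: for a small percentage change in X, the percentage change in Y is approximately 43.00 times as large.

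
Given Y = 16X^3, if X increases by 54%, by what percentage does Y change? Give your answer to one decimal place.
265.2%

For Y = 16X^3:
If X → X(1 + 0.54)
Then Y → Y · (1 + 0.54)^3
     ≈ Y · 3.6523

Percentage change = ((1 + 0.54)^3 − 1) × 100% ≈ 265.2%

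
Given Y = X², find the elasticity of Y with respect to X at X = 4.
Elasticity = 2

Elasticity = (dY/dX) · (X/Y)

dY/dX = 2·X
At X = 4: dY/dX = 8, Y = 16

Elasticity = 8 · (4 / 16) = 2

Interpretation: for a small percentage change in X, the percentage change in Y is approximately 2.00 times as large.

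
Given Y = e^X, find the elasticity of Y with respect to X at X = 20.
Elasticity = 20

Elasticity = (dY/dX) · (X/Y)

dY/dX = e^X
At X = 20: dY/dX = e^20, Y = e^20

Elasticity = (e^20) · (20 / (e^20)) = 20

Interpretation: for a small percentage change in X, the percentage change in Y is approximately 20.00 times as large.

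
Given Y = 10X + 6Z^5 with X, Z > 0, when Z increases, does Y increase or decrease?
Y increases

Taking the partial derivative:
∂Y/∂Z = 30Z^4

∂Y/∂Z = 30Z^4 > 0 (assuming positive values)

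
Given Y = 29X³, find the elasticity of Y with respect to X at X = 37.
Elasticity = 3

Elasticity = (dY/dX) · (X/Y)

dY/dX = 87·X²
At X = 37: dY/dX = 119103, Y = 1468937

Elasticity = 119103 · (37 / 1468937) = 3

Interpretation: for a small percentage change in X, the percentage change in Y is approximately 3.00 times as large.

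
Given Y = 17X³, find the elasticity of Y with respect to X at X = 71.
Elasticity = 3

Elasticity = (dY/dX) · (X/Y)

dY/dX = 51·X²
At X = 71: dY/dX = 257091, Y = 6084487

Elasticity = 257091 · (71 / 6084487) = 3

Interpretation: for a small percentage change in X, the percentage change in Y is approximately 3.00 times as large.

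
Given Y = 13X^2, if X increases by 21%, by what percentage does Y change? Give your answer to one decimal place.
46.4%

For Y = 13X^2:
If X → X(1 + 0.21)
Then Y → Y · (1 + 0.21)^2
     = Y · 1.4641

Percentage change = ((1 + 0.21)^2 − 1) × 100% ≈ 46.4%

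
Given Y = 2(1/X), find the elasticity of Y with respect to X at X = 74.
Elasticity = -1

Elasticity = (dY/dX) · (X/Y)

dY/dX = -2/X²
At X = 74: dY/dX = -1/2738, Y = 1/37

Elasticity = (-1/2738) · (74 / (1/37)) = -1

Interpretation: for a small percentage change in X, the percentage change in Y is approximately -1.00 times as large.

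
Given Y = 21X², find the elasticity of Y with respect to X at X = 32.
Elasticity = 2

Elasticity = (dY/dX) · (X/Y)

dY/dX = 42·X
At X = 32: dY/dX = 1344, Y = 21504

Elasticity = 1344 · (32 / 21504) = 2

Interpretation: for a small percentage change in X, the percentage change in Y is approximately 2.00 times as large.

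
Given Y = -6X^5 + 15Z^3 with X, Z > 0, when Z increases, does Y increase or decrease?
Y increases

Taking the partial derivative:
∂Y/∂Z = 45Z^2

∂Y/∂Z = 45Z^2 > 0 (assuming positive values)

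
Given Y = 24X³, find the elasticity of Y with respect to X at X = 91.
Elasticity = 3

Elasticity = (dY/dX) · (X/Y)

dY/dX = 72·X²
At X = 91: dY/dX = 596232, Y = 18085704

Elasticity = 596232 · (91 / 18085704) = 3

Interpretation: for a small percentage change in X, the percentage change in Y is approximately 3.00 times as large.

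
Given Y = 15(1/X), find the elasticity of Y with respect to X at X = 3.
Elasticity = -1

Elasticity = (dY/dX) · (X/Y)

dY/dX = -15/X²
At X = 3: dY/dX = -5/3, Y = 5

Elasticity = (-5/3) · (3 / 5) = -1

Interpretation: for a small percentage change in X, the percentage change in Y is approximately -1.00 times as large.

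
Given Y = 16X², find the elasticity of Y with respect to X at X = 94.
Elasticity = 2

Elasticity = (dY/dX) · (X/Y)

dY/dX = 32·X
At X = 94: dY/dX = 3008, Y = 141376

Elasticity = 3008 · (94 / 141376) = 2

Interpretation: for a small percentage change in X, the percentage change in Y is approximately 2.00 times as large.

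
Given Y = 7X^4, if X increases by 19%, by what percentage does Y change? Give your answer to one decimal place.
100.5%

For Y = 7X^4:
If X → X(1 + 0.19)
Then Y → Y · (1 + 0.19)^4
     ≈ Y · 2.0053

Percentage change = ((1 + 0.19)^4 − 1) × 100% ≈ 100.5%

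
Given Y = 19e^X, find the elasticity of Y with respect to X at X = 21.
Elasticity = 21

Elasticity = (dY/dX) · (X/Y)

dY/dX = 19·e^X
At X = 21: dY/dX = 19·e^21, Y = 19·e^21

Elasticity = (19·e^21) · (21 / (19·e^21)) = 21

Interpretation: for a small percentage change in X, the percentage change in Y is approximately 21.00 times as large.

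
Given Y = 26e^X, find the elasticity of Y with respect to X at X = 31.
Elasticity = 31

Elasticity = (dY/dX) · (X/Y)

dY/dX = 26·e^X
At X = 31: dY/dX = 26·e^31, Y = 26·e^31

Elasticity = (26·e^31) · (31 / (26·e^31)) = 31

Interpretation: for a small percentage change in X, the percentage change in Y is approximately 31.00 times as large.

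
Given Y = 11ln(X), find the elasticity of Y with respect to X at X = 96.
Elasticity = 1/ln(96) ≈ 0.2191

Elasticity = (dY/dX) · (X/Y)

dY/dX = 11/X
At X = 96: dY/dX = 11/96, Y = 11·ln(96)

Elasticity = (11/96) · (96 / (11·ln(96))) = 1/ln(96) ≈ 0.2191

Interpretation: for a small percentage change in X, the percentage change in Y is approximately 0.22 times as large.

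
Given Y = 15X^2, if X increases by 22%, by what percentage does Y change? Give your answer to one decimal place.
48.8%

For Y = 15X^2:
If X → X(1 + 0.22)
Then Y → Y · (1 + 0.22)^2
     = Y · 1.4884

Percentage change = ((1 + 0.22)^2 − 1) × 100% ≈ 48.8%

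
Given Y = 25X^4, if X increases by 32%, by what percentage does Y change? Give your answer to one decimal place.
203.6%

For Y = 25X^4:
If X → X(1 + 0.32)
Then Y → Y · (1 + 0.32)^4
     ≈ Y · 3.0360

Percentage change = ((1 + 0.32)^4 − 1) × 100% ≈ 203.6%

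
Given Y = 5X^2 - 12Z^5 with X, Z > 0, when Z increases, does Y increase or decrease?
Y decreases

Taking the partial derivative:
∂Y/∂Z = -60Z^4

∂Y/∂Z = -60Z^4 < 0 (assuming positive values)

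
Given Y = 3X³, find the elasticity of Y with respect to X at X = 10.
Elasticity = 3

Elasticity = (dY/dX) · (X/Y)

dY/dX = 9·X²
At X = 10: dY/dX = 900, Y = 3000

Elasticity = 900 · (10 / 3000) = 3

Interpretation: for a small percentage change in X, the percentage change in Y is approximately 3.00 times as large.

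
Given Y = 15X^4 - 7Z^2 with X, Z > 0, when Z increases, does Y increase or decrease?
Y decreases

Taking the partial derivative:
∂Y/∂Z = -14Z

∂Y/∂Z = -14Z < 0 (assuming positive values)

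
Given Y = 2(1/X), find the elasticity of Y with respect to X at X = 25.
Elasticity = -1

Elasticity = (dY/dX) · (X/Y)

dY/dX = -2/X²
At X = 25: dY/dX = -2/625, Y = 2/25

Elasticity = (-2/625) · (25 / (2/25)) = -1

Interpretation: for a small percentage change in X, the percentage change in Y is approximately -1.00 times as large.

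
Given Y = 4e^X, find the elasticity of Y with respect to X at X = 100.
Elasticity = 100

Elasticity = (dY/dX) · (X/Y)

dY/dX = 4·e^X
At X = 100: dY/dX = 4·e^100, Y = 4·e^100

Elasticity = (4·e^100) · (100 / (4·e^100)) = 100

Interpretation: for a small percentage change in X, the percentage change in Y is approximately 100.00 times as large.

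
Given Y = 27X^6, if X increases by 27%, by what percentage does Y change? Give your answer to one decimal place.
319.6%

For Y = 27X^6:
If X → X(1 + 0.27)
Then Y → Y · (1 + 0.27)^6
     ≈ Y · 4.1959

Percentage change = ((1 + 0.27)^6 − 1) × 100% ≈ 319.6%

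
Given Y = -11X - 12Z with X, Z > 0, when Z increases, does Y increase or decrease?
Y decreases

Taking the partial derivative:
∂Y/∂Z = -12

∂Y/∂Z = -12 < 0 (assuming positive values)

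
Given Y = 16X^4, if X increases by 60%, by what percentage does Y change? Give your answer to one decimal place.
555.4%

For Y = 16X^4:
If X → X(1 + 0.6)
Then Y → Y · (1 + 0.6)^4
     = Y · 6.5536

Percentage change = ((1 + 0.6)^4 − 1) × 100% ≈ 555.4%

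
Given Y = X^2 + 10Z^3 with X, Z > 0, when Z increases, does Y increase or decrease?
Y increases

Taking the partial derivative:
∂Y/∂Z = 30Z^2

∂Y/∂Z = 30Z^2 > 0 (assuming positive values)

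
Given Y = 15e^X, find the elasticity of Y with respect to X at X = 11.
Elasticity = 11

Elasticity = (dY/dX) · (X/Y)

dY/dX = 15·e^X
At X = 11: dY/dX = 15·e^11, Y = 15·e^11

Elasticity = (15·e^11) · (11 / (15·e^11)) = 11

Interpretation: for a small percentage change in X, the percentage change in Y is approximately 11.00 times as large.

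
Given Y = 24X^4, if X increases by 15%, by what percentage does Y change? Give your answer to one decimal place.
74.9%

For Y = 24X^4:
If X → X(1 + 0.15)
Then Y → Y · (1 + 0.15)^4
     ≈ Y · 1.7490

Percentage change = ((1 + 0.15)^4 − 1) × 100% ≈ 74.9%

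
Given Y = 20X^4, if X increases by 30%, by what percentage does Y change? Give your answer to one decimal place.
185.6%

For Y = 20X^4:
If X → X(1 + 0.3)
Then Y → Y · (1 + 0.3)^4
     = Y · 2.8561

Percentage change = ((1 + 0.3)^4 − 1) × 100% ≈ 185.6%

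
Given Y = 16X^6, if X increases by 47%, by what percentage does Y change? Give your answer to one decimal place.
909.0%

For Y = 16X^6:
If X → X(1 + 0.47)
Then Y → Y · (1 + 0.47)^6
     ≈ Y · 10.0903

Percentage change = ((1 + 0.47)^6 − 1) × 100% ≈ 909.0%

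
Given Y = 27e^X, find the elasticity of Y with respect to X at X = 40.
Elasticity = 40

Elasticity = (dY/dX) · (X/Y)

dY/dX = 27·e^X
At X = 40: dY/dX = 27·e^40, Y = 27·e^40

Elasticity = (27·e^40) · (40 / (27·e^40)) = 40

Interpretation: for a small percentage change in X, the percentage change in Y is approximately 40.00 times as large.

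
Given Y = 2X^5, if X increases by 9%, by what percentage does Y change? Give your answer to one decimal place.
53.9%

For Y = 2X^5:
If X → X(1 + 0.09)
Then Y → Y · (1 + 0.09)^5
     ≈ Y · 1.5386

Percentage change = ((1 + 0.09)^5 − 1) × 100% ≈ 53.9%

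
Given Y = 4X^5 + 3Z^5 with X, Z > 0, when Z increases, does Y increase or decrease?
Y increases

Taking the partial derivative:
∂Y/∂Z = 15Z^4

∂Y/∂Z = 15Z^4 > 0 (assuming positive values)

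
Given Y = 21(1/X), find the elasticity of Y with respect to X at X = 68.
Elasticity = -1

Elasticity = (dY/dX) · (X/Y)

dY/dX = -21/X²
At X = 68: dY/dX = -21/4624, Y = 21/68

Elasticity = (-21/4624) · (68 / (21/68)) = -1

Interpretation: for a small percentage change in X, the percentage change in Y is approximately -1.00 times as large.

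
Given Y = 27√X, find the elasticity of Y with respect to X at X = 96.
Elasticity = 1/2

Elasticity = (dY/dX) · (X/Y)

dY/dX = 27/(2·√X)
At X = 96: dY/dX = 9·√6/16, Y = 108·√6

Elasticity = (9·√6/16) · (96 / (108·√6)) = 1/2

Interpretation: for a small percentage change in X, the percentage change in Y is approximately 0.50 times as large.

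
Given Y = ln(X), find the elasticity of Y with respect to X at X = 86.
Elasticity = 1/ln(86) ≈ 0.2245

Elasticity = (dY/dX) · (X/Y)

dY/dX = 1/X
At X = 86: dY/dX = 1/86, Y = ln(86)

Elasticity = (1/86) · (86 / (ln(86))) = 1/ln(86) ≈ 0.2245

Interpretation: for a small percentage change in X, the percentage change in Y is approximately 0.22 times as large.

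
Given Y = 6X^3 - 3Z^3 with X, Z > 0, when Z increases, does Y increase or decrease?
Y decreases

Taking the partial derivative:
∂Y/∂Z = -9Z^2

∂Y/∂Z = -9Z^2 < 0 (assuming positive values)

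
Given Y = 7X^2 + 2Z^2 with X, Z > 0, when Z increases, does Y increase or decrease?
Y increases

Taking the partial derivative:
∂Y/∂Z = 4Z

∂Y/∂Z = 4Z > 0 (assuming positive values)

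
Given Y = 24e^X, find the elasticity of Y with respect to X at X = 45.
Elasticity = 45

Elasticity = (dY/dX) · (X/Y)

dY/dX = 24·e^X
At X = 45: dY/dX = 24·e^45, Y = 24·e^45

Elasticity = (24·e^45) · (45 / (24·e^45)) = 45

Interpretation: for a small percentage change in X, the percentage change in Y is approximately 45.00 times as large.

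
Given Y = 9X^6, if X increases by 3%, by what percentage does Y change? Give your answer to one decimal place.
19.4%

For Y = 9X^6:
If X → X(1 + 0.03)
Then Y → Y · (1 + 0.03)^6
     ≈ Y · 1.1941

Percentage change = ((1 + 0.03)^6 − 1) × 100% ≈ 19.4%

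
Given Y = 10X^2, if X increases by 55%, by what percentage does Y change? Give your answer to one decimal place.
140.3%

For Y = 10X^2:
If X → X(1 + 0.55)
Then Y → Y · (1 + 0.55)^2
     = Y · 2.4025

Percentage change = ((1 + 0.55)^2 − 1) × 100% ≈ 140.3%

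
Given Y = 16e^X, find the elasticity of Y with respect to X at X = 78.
Elasticity = 78

Elasticity = (dY/dX) · (X/Y)

dY/dX = 16·e^X
At X = 78: dY/dX = 16·e^78, Y = 16·e^78

Elasticity = (16·e^78) · (78 / (16·e^78)) = 78

Interpretation: for a small percentage change in X, the percentage change in Y is approximately 78.00 times as large.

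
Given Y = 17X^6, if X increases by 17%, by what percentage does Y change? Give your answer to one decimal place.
156.5%

For Y = 17X^6:
If X → X(1 + 0.17)
Then Y → Y · (1 + 0.17)^6
     ≈ Y · 2.5652

Percentage change = ((1 + 0.17)^6 − 1) × 100% ≈ 156.5%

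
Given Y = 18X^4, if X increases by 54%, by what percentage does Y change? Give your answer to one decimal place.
462.4%

For Y = 18X^4:
If X → X(1 + 0.54)
Then Y → Y · (1 + 0.54)^4
     ≈ Y · 5.6245

Percentage change = ((1 + 0.54)^4 − 1) × 100% ≈ 462.4%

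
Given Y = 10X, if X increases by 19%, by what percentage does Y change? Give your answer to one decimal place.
19.0%

For Y = 10X:
If X → X(1 + 0.19)
Then Y → Y · (1 + 0.19)^1
     = Y · 1.1900

Percentage change = ((1 + 0.19)^1 − 1) × 100% = 19.0%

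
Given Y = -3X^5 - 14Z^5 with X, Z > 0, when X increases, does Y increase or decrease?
Y decreases

Taking the partial derivative:
∂Y/∂X = -15X^4

∂Y/∂X = -15X^4 < 0 (assuming positive values)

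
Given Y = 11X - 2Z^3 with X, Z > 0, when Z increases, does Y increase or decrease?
Y decreases

Taking the partial derivative:
∂Y/∂Z = -6Z^2

∂Y/∂Z = -6Z^2 < 0 (assuming positive values)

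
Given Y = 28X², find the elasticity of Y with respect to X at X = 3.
Elasticity = 2

Elasticity = (dY/dX) · (X/Y)

dY/dX = 56·X
At X = 3: dY/dX = 168, Y = 252

Elasticity = 168 · (3 / 252) = 2

Interpretation: for a small percentage change in X, the percentage change in Y is approximately 2.00 times as large.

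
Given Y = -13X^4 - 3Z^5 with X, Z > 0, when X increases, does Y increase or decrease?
Y decreases

Taking the partial derivative:
∂Y/∂X = -52X^3

∂Y/∂X = -52X^3 < 0 (assuming positive values)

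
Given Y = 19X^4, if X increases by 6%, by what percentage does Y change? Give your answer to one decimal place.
26.2%

For Y = 19X^4:
If X → X(1 + 0.06)
Then Y → Y · (1 + 0.06)^4
     ≈ Y · 1.2625

Percentage change = ((1 + 0.06)^4 − 1) × 100% ≈ 26.2%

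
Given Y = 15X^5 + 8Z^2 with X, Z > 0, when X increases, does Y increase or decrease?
Y increases

Taking the partial derivative:
∂Y/∂X = 75X^4

∂Y/∂X = 75X^4 > 0 (assuming positive values)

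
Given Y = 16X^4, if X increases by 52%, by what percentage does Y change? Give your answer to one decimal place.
433.8%

For Y = 16X^4:
If X → X(1 + 0.52)
Then Y → Y · (1 + 0.52)^4
     ≈ Y · 5.3379

Percentage change = ((1 + 0.52)^4 − 1) × 100% ≈ 433.8%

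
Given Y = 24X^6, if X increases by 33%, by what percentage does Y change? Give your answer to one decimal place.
453.5%

For Y = 24X^6:
If X → X(1 + 0.33)
Then Y → Y · (1 + 0.33)^6
     ≈ Y · 5.5349

Percentage change = ((1 + 0.33)^6 − 1) × 100% ≈ 453.5%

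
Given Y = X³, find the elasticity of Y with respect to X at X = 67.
Elasticity = 3

Elasticity = (dY/dX) · (X/Y)

dY/dX = 3·X²
At X = 67: dY/dX = 13467, Y = 300763

Elasticity = 13467 · (67 / 300763) = 3

Interpretation: for a small percentage change in X, the percentage change in Y is approximately 3.00 times as large.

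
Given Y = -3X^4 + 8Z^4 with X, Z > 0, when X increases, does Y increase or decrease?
Y decreases

Taking the partial derivative:
∂Y/∂X = -12X^3

∂Y/∂X = -12X^3 < 0 (assuming positive values)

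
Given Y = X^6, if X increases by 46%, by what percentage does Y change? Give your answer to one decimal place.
868.5%

For Y = X^6:
If X → X(1 + 0.46)
Then Y → Y · (1 + 0.46)^6
     ≈ Y · 9.6854

Percentage change = ((1 + 0.46)^6 − 1) × 100% ≈ 868.5%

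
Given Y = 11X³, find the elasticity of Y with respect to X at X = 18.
Elasticity = 3

Elasticity = (dY/dX) · (X/Y)

dY/dX = 33·X²
At X = 18: dY/dX = 10692, Y = 64152

Elasticity = 10692 · (18 / 64152) = 3

Interpretation: for a small percentage change in X, the percentage change in Y is approximately 3.00 times as large.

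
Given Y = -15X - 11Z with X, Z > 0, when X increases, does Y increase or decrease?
Y decreases

Taking the partial derivative:
∂Y/∂X = -15

∂Y/∂X = -15 < 0 (assuming positive values)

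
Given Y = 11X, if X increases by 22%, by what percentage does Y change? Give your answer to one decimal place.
22.0%

For Y = 11X:
If X → X(1 + 0.22)
Then Y → Y · (1 + 0.22)^1
     = Y · 1.2200

Percentage change = ((1 + 0.22)^1 − 1) × 100% = 22.0%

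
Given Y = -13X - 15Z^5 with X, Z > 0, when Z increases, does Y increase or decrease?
Y decreases

Taking the partial derivative:
∂Y/∂Z = -75Z^4

∂Y/∂Z = -75Z^4 < 0 (assuming positive values)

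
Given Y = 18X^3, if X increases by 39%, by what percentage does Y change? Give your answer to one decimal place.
168.6%

For Y = 18X^3:
If X → X(1 + 0.39)
Then Y → Y · (1 + 0.39)^3
     ≈ Y · 2.6856

Percentage change = ((1 + 0.39)^3 − 1) × 100% ≈ 168.6%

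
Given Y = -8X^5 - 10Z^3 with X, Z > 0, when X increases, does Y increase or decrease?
Y decreases

Taking the partial derivative:
∂Y/∂X = -40X^4

∂Y/∂X = -40X^4 < 0 (assuming positive values)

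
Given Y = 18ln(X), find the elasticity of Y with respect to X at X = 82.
Elasticity = 1/ln(82) ≈ 0.2269

Elasticity = (dY/dX) · (X/Y)

dY/dX = 18/X
At X = 82: dY/dX = 9/41, Y = 18·ln(82)

Elasticity = (9/41) · (82 / (18·ln(82))) = 1/ln(82) ≈ 0.2269

Interpretation: for a small percentage change in X, the percentage change in Y is approximately 0.23 times as large.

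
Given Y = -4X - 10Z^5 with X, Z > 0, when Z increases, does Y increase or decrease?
Y decreases

Taking the partial derivative:
∂Y/∂Z = -50Z^4

∂Y/∂Z = -50Z^4 < 0 (assuming positive values)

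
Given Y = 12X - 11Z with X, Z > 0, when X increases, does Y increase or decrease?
Y increases

Taking the partial derivative:
∂Y/∂X = 12

∂Y/∂X = 12 > 0 (assuming positive values)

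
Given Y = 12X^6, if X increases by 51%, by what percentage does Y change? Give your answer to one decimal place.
1085.4%

For Y = 12X^6:
If X → X(1 + 0.51)
Then Y → Y · (1 + 0.51)^6
     ≈ Y · 11.8539

Percentage change = ((1 + 0.51)^6 − 1) × 100% ≈ 1085.4%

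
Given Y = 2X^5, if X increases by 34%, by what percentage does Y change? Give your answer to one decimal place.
332.0%

For Y = 2X^5:
If X → X(1 + 0.34)
Then Y → Y · (1 + 0.34)^5
     ≈ Y · 4.3204

Percentage change = ((1 + 0.34)^5 − 1) × 100% ≈ 332.0%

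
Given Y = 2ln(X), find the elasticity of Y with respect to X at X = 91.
Elasticity = 1/ln(91) ≈ 0.2217

Elasticity = (dY/dX) · (X/Y)

dY/dX = 2/X
At X = 91: dY/dX = 2/91, Y = 2·ln(91)

Elasticity = (2/91) · (91 / (2·ln(91))) = 1/ln(91) ≈ 0.2217

Interpretation: for a small percentage change in X, the percentage change in Y is approximately 0.22 times as large.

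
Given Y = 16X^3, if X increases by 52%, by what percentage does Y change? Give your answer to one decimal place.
251.2%

For Y = 16X^3:
If X → X(1 + 0.52)
Then Y → Y · (1 + 0.52)^3
     ≈ Y · 3.5118

Percentage change = ((1 + 0.52)^3 − 1) × 100% ≈ 251.2%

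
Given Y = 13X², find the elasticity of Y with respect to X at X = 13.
Elasticity = 2

Elasticity = (dY/dX) · (X/Y)

dY/dX = 26·X
At X = 13: dY/dX = 338, Y = 2197

Elasticity = 338 · (13 / 2197) = 2

Interpretation: for a small percentage change in X, the percentage change in Y is approximately 2.00 times as large.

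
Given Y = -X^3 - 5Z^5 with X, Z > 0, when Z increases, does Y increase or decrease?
Y decreases

Taking the partial derivative:
∂Y/∂Z = -25Z^4

∂Y/∂Z = -25Z^4 < 0 (assuming positive values)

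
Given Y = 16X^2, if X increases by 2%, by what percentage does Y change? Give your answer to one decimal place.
4.0%

For Y = 16X^2:
If X → X(1 + 0.02)
Then Y → Y · (1 + 0.02)^2
     = Y · 1.0404

Percentage change = ((1 + 0.02)^2 − 1) × 100% ≈ 4.0%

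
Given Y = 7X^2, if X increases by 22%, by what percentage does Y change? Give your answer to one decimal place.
48.8%

For Y = 7X^2:
If X → X(1 + 0.22)
Then Y → Y · (1 + 0.22)^2
     = Y · 1.4884

Percentage change = ((1 + 0.22)^2 − 1) × 100% ≈ 48.8%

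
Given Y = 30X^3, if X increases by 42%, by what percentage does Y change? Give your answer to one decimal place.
186.3%

For Y = 30X^3:
If X → X(1 + 0.42)
Then Y → Y · (1 + 0.42)^3
     ≈ Y · 2.8633

Percentage change = ((1 + 0.42)^3 − 1) × 100% ≈ 186.3%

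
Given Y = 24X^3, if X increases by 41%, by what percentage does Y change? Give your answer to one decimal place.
180.3%

For Y = 24X^3:
If X → X(1 + 0.41)
Then Y → Y · (1 + 0.41)^3
     ≈ Y · 2.8032

Percentage change = ((1 + 0.41)^3 − 1) × 100% ≈ 180.3%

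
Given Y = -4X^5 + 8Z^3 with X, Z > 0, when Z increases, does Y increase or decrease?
Y increases

Taking the partial derivative:
∂Y/∂Z = 24Z^2

∂Y/∂Z = 24Z^2 > 0 (assuming positive values)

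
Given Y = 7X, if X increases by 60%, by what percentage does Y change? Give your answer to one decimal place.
60.0%

For Y = 7X:
If X → X(1 + 0.6)
Then Y → Y · (1 + 0.6)^1
     = Y · 1.6000

Percentage change = ((1 + 0.6)^1 − 1) × 100% = 60.0%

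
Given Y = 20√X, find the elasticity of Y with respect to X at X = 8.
Elasticity = 1/2

Elasticity = (dY/dX) · (X/Y)

dY/dX = 10/√X
At X = 8: dY/dX = 5·√2/2, Y = 40·√2

Elasticity = (5·√2/2) · (8 / (40·√2)) = 1/2

Interpretation: for a small percentage change in X, the percentage change in Y is approximately 0.50 times as large.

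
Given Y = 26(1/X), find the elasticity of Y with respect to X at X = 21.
Elasticity = -1

Elasticity = (dY/dX) · (X/Y)

dY/dX = -26/X²
At X = 21: dY/dX = -26/441, Y = 26/21

Elasticity = (-26/441) · (21 / (26/21)) = -1

Interpretation: for a small percentage change in X, the percentage change in Y is approximately -1.00 times as large.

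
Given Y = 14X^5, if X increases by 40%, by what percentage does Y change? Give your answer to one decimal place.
437.8%

For Y = 14X^5:
If X → X(1 + 0.4)
Then Y → Y · (1 + 0.4)^5
     ≈ Y · 5.3782

Percentage change = ((1 + 0.4)^5 − 1) × 100% ≈ 437.8%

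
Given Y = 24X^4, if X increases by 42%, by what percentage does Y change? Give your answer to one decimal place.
306.6%

For Y = 24X^4:
If X → X(1 + 0.42)
Then Y → Y · (1 + 0.42)^4
     ≈ Y · 4.0659

Percentage change = ((1 + 0.42)^4 − 1) × 100% ≈ 306.6%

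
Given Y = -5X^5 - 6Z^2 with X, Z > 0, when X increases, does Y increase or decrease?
Y decreases

Taking the partial derivative:
∂Y/∂X = -25X^4

∂Y/∂X = -25X^4 < 0 (assuming positive values)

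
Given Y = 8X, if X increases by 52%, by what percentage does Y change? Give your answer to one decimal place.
52.0%

For Y = 8X:
If X → X(1 + 0.52)
Then Y → Y · (1 + 0.52)^1
     = Y · 1.5200

Percentage change = ((1 + 0.52)^1 − 1) × 100% = 52.0%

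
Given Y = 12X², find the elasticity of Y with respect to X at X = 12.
Elasticity = 2

Elasticity = (dY/dX) · (X/Y)

dY/dX = 24·X
At X = 12: dY/dX = 288, Y = 1728

Elasticity = 288 · (12 / 1728) = 2

Interpretation: for a small percentage change in X, the percentage change in Y is approximately 2.00 times as large.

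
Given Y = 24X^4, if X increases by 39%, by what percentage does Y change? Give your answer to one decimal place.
273.3%

For Y = 24X^4:
If X → X(1 + 0.39)
Then Y → Y · (1 + 0.39)^4
     ≈ Y · 3.7330

Percentage change = ((1 + 0.39)^4 − 1) × 100% ≈ 273.3%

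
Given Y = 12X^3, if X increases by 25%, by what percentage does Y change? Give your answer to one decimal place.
95.3%

For Y = 12X^3:
If X → X(1 + 0.25)
Then Y → Y · (1 + 0.25)^3
     ≈ Y · 1.9531

Percentage change = ((1 + 0.25)^3 − 1) × 100% ≈ 95.3%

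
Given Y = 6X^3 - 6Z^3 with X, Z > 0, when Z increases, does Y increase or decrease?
Y decreases

Taking the partial derivative:
∂Y/∂Z = -18Z^2

∂Y/∂Z = -18Z^2 < 0 (assuming positive values)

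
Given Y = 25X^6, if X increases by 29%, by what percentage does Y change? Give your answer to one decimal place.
360.8%

For Y = 25X^6:
If X → X(1 + 0.29)
Then Y → Y · (1 + 0.29)^6
     ≈ Y · 4.6083

Percentage change = ((1 + 0.29)^6 − 1) × 100% ≈ 360.8%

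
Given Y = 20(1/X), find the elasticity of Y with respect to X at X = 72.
Elasticity = -1

Elasticity = (dY/dX) · (X/Y)

dY/dX = -20/X²
At X = 72: dY/dX = -5/1296, Y = 5/18

Elasticity = (-5/1296) · (72 / (5/18)) = -1

Interpretation: for a small percentage change in X, the percentage change in Y is approximately -1.00 times as large.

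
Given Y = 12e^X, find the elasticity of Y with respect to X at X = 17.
Elasticity = 17

Elasticity = (dY/dX) · (X/Y)

dY/dX = 12·e^X
At X = 17: dY/dX = 12·e^17, Y = 12·e^17

Elasticity = (12·e^17) · (17 / (12·e^17)) = 17

Interpretation: for a small percentage change in X, the percentage change in Y is approximately 17.00 times as large.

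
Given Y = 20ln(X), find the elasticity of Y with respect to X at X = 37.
Elasticity = 1/ln(37) ≈ 0.2769

Elasticity = (dY/dX) · (X/Y)

dY/dX = 20/X
At X = 37: dY/dX = 20/37, Y = 20·ln(37)

Elasticity = (20/37) · (37 / (20·ln(37))) = 1/ln(37) ≈ 0.2769

Interpretation: for a small percentage change in X, the percentage change in Y is approximately 0.28 times as large.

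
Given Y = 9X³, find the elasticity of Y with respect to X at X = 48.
Elasticity = 3

Elasticity = (dY/dX) · (X/Y)

dY/dX = 27·X²
At X = 48: dY/dX = 62208, Y = 995328

Elasticity = 62208 · (48 / 995328) = 3

Interpretation: for a small percentage change in X, the percentage change in Y is approximately 3.00 times as large.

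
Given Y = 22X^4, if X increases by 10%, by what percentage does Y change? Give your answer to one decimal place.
46.4%

For Y = 22X^4:
If X → X(1 + 0.1)
Then Y → Y · (1 + 0.1)^4
     = Y · 1.4641

Percentage change = ((1 + 0.1)^4 − 1) × 100% ≈ 46.4%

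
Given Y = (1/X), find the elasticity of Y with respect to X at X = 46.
Elasticity = -1

Elasticity = (dY/dX) · (X/Y)

dY/dX = -1/X²
At X = 46: dY/dX = -1/2116, Y = 1/46

Elasticity = (-1/2116) · (46 / (1/46)) = -1

Interpretation: for a small percentage change in X, the percentage change in Y is approximately -1.00 times as large.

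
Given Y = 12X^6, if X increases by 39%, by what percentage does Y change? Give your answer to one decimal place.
621.3%

For Y = 12X^6:
If X → X(1 + 0.39)
Then Y → Y · (1 + 0.39)^6
     ≈ Y · 7.2125

Percentage change = ((1 + 0.39)^6 − 1) × 100% ≈ 621.3%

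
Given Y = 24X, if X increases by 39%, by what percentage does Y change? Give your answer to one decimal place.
39.0%

For Y = 24X:
If X → X(1 + 0.39)
Then Y → Y · (1 + 0.39)^1
     = Y · 1.3900

Percentage change = ((1 + 0.39)^1 − 1) × 100% = 39.0%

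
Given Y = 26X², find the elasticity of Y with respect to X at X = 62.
Elasticity = 2

Elasticity = (dY/dX) · (X/Y)

dY/dX = 52·X
At X = 62: dY/dX = 3224, Y = 99944

Elasticity = 3224 · (62 / 99944) = 2

Interpretation: for a small percentage change in X, the percentage change in Y is approximately 2.00 times as large.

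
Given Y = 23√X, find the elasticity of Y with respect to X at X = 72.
Elasticity = 1/2

Elasticity = (dY/dX) · (X/Y)

dY/dX = 23/(2·√X)
At X = 72: dY/dX = 23·√2/24, Y = 138·√2

Elasticity = (23·√2/24) · (72 / (138·√2)) = 1/2

Interpretation: for a small percentage change in X, the percentage change in Y is approximately 0.50 times as large.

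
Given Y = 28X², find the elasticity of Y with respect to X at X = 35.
Elasticity = 2

Elasticity = (dY/dX) · (X/Y)

dY/dX = 56·X
At X = 35: dY/dX = 1960, Y = 34300

Elasticity = 1960 · (35 / 34300) = 2

Interpretation: for a small percentage change in X, the percentage change in Y is approximately 2.00 times as large.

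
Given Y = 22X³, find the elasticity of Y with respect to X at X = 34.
Elasticity = 3

Elasticity = (dY/dX) · (X/Y)

dY/dX = 66·X²
At X = 34: dY/dX = 76296, Y = 864688

Elasticity = 76296 · (34 / 864688) = 3

Interpretation: for a small percentage change in X, the percentage change in Y is approximately 3.00 times as large.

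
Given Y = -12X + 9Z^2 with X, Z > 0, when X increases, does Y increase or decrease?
Y decreases

Taking the partial derivative:
∂Y/∂X = -12

∂Y/∂X = -12 < 0 (assuming positive values)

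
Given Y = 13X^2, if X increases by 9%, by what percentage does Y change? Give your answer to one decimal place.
18.8%

For Y = 13X^2:
If X → X(1 + 0.09)
Then Y → Y · (1 + 0.09)^2
     = Y · 1.1881

Percentage change = ((1 + 0.09)^2 − 1) × 100% ≈ 18.8%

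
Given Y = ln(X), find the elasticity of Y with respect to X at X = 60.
Elasticity = 1/ln(60) ≈ 0.2442

Elasticity = (dY/dX) · (X/Y)

dY/dX = 1/X
At X = 60: dY/dX = 1/60, Y = ln(60)

Elasticity = (1/60) · (60 / (ln(60))) = 1/ln(60) ≈ 0.2442

Interpretation: for a small percentage change in X, the percentage change in Y is approximately 0.24 times as large.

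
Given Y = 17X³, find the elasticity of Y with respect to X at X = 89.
Elasticity = 3

Elasticity = (dY/dX) · (X/Y)

dY/dX = 51·X²
At X = 89: dY/dX = 403971, Y = 11984473

Elasticity = 403971 · (89 / 11984473) = 3

Interpretation: for a small percentage change in X, the percentage change in Y is approximately 3.00 times as large.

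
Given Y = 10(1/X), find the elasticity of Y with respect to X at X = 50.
Elasticity = -1

Elasticity = (dY/dX) · (X/Y)

dY/dX = -10/X²
At X = 50: dY/dX = -1/250, Y = 1/5

Elasticity = (-1/250) · (50 / (1/5)) = -1

Interpretation: for a small percentage change in X, the percentage change in Y is approximately -1.00 times as large.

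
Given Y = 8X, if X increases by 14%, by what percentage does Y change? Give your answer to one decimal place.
14.0%

For Y = 8X:
If X → X(1 + 0.14)
Then Y → Y · (1 + 0.14)^1
     = Y · 1.1400

Percentage change = ((1 + 0.14)^1 − 1) × 100% = 14.0%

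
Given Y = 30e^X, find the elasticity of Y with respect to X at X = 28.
Elasticity = 28

Elasticity = (dY/dX) · (X/Y)

dY/dX = 30·e^X
At X = 28: dY/dX = 30·e^28, Y = 30·e^28

Elasticity = (30·e^28) · (28 / (30·e^28)) = 28

Interpretation: for a small percentage change in X, the percentage change in Y is approximately 28.00 times as large.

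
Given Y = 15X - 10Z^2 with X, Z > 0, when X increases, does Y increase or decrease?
Y increases

Taking the partial derivative:
∂Y/∂X = 15

∂Y/∂X = 15 > 0 (assuming positive values)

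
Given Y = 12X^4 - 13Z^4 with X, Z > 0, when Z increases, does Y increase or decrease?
Y decreases

Taking the partial derivative:
∂Y/∂Z = -52Z^3

∂Y/∂Z = -52Z^3 < 0 (assuming positive values)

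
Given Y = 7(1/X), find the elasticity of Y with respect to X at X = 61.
Elasticity = -1

Elasticity = (dY/dX) · (X/Y)

dY/dX = -7/X²
At X = 61: dY/dX = -7/3721, Y = 7/61

Elasticity = (-7/3721) · (61 / (7/61)) = -1

Interpretation: for a small percentage change in X, the percentage change in Y is approximately -1.00 times as large.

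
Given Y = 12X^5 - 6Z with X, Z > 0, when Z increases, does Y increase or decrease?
Y decreases

Taking the partial derivative:
∂Y/∂Z = -6

∂Y/∂Z = -6 < 0 (assuming positive values)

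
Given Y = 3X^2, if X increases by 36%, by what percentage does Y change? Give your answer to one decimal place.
85.0%

For Y = 3X^2:
If X → X(1 + 0.36)
Then Y → Y · (1 + 0.36)^2
     = Y · 1.8496

Percentage change = ((1 + 0.36)^2 − 1) × 100% ≈ 85.0%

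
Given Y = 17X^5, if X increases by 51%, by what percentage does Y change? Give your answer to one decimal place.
685.0%

For Y = 17X^5:
If X → X(1 + 0.51)
Then Y → Y · (1 + 0.51)^5
     ≈ Y · 7.8503

Percentage change = ((1 + 0.51)^5 − 1) × 100% ≈ 685.0%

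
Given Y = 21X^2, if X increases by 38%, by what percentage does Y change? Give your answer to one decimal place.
90.4%

For Y = 21X^2:
If X → X(1 + 0.38)
Then Y → Y · (1 + 0.38)^2
     = Y · 1.9044

Percentage change = ((1 + 0.38)^2 − 1) × 100% ≈ 90.4%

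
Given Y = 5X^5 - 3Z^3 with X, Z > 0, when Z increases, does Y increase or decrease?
Y decreases

Taking the partial derivative:
∂Y/∂Z = -9Z^2

∂Y/∂Z = -9Z^2 < 0 (assuming positive values)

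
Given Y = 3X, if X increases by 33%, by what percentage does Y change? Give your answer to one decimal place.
33.0%

For Y = 3X:
If X → X(1 + 0.33)
Then Y → Y · (1 + 0.33)^1
     = Y · 1.3300

Percentage change = ((1 + 0.33)^1 − 1) × 100% = 33.0%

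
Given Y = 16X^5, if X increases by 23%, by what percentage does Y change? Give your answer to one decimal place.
181.5%

For Y = 16X^5:
If X → X(1 + 0.23)
Then Y → Y · (1 + 0.23)^5
     ≈ Y · 2.8153

Percentage change = ((1 + 0.23)^5 − 1) × 100% ≈ 181.5%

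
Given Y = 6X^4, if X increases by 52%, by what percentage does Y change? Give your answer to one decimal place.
433.8%

For Y = 6X^4:
If X → X(1 + 0.52)
Then Y → Y · (1 + 0.52)^4
     ≈ Y · 5.3379

Percentage change = ((1 + 0.52)^4 − 1) × 100% ≈ 433.8%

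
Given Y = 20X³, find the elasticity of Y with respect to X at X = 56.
Elasticity = 3

Elasticity = (dY/dX) · (X/Y)

dY/dX = 60·X²
At X = 56: dY/dX = 188160, Y = 3512320

Elasticity = 188160 · (56 / 3512320) = 3

Interpretation: for a small percentage change in X, the percentage change in Y is approximately 3.00 times as large.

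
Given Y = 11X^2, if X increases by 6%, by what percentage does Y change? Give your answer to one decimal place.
12.4%

For Y = 11X^2:
If X → X(1 + 0.06)
Then Y → Y · (1 + 0.06)^2
     = Y · 1.1236

Percentage change = ((1 + 0.06)^2 − 1) × 100% ≈ 12.4%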